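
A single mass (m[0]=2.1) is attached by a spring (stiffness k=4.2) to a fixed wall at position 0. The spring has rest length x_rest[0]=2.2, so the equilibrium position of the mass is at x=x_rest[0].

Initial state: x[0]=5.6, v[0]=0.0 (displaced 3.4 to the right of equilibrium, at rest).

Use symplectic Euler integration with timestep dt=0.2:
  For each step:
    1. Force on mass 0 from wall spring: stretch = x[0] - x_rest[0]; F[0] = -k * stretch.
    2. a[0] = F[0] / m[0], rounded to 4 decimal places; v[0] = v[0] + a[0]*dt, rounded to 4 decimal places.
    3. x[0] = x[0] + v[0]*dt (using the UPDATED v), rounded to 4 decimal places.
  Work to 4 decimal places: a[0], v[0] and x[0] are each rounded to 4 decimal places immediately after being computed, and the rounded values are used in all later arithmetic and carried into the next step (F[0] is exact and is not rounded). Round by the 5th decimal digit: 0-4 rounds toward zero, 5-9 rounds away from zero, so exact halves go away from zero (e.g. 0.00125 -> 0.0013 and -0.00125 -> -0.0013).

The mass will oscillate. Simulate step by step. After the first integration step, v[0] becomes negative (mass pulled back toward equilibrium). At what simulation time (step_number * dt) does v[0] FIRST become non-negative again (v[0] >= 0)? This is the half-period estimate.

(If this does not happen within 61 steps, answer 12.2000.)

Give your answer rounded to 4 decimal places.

Answer: 2.4000

Derivation:
Step 0: x=[5.6000] v=[0.0000]
Step 1: x=[5.3280] v=[-1.3600]
Step 2: x=[4.8058] v=[-2.6112]
Step 3: x=[4.0751] v=[-3.6535]
Step 4: x=[3.1944] v=[-4.4035]
Step 5: x=[2.2341] v=[-4.8013]
Step 6: x=[1.2711] v=[-4.8149]
Step 7: x=[0.3824] v=[-4.4433]
Step 8: x=[-0.3609] v=[-3.7163]
Step 9: x=[-0.8993] v=[-2.6919]
Step 10: x=[-1.1897] v=[-1.4522]
Step 11: x=[-1.2090] v=[-0.0963]
Step 12: x=[-0.9555] v=[1.2673]
First v>=0 after going negative at step 12, time=2.4000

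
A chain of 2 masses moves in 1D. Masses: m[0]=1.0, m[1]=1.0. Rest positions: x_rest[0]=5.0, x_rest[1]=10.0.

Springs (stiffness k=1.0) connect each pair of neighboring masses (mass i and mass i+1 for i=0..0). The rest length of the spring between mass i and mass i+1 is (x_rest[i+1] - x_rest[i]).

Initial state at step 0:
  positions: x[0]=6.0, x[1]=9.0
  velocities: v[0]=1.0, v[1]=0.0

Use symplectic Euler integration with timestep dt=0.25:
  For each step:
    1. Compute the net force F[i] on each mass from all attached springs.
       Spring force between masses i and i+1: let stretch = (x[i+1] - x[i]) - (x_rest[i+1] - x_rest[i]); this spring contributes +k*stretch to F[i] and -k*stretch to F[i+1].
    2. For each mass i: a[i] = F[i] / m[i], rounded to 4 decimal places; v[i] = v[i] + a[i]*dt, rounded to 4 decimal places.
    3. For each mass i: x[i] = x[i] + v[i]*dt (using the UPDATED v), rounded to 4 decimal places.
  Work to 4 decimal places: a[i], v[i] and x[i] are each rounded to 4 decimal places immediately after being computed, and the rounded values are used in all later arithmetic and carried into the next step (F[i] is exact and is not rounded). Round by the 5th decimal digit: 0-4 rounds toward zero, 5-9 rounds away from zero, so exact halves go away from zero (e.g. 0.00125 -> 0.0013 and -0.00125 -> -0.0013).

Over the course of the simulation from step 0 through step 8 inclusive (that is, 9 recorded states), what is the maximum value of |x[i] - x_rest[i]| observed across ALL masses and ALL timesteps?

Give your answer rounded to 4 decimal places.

Answer: 1.9032

Derivation:
Step 0: x=[6.0000 9.0000] v=[1.0000 0.0000]
Step 1: x=[6.1250 9.1250] v=[0.5000 0.5000]
Step 2: x=[6.1250 9.3750] v=[0.0000 1.0000]
Step 3: x=[6.0156 9.7344] v=[-0.4375 1.4375]
Step 4: x=[5.8262 10.1739] v=[-0.7578 1.7578]
Step 5: x=[5.5960 10.6541] v=[-0.9209 1.9209]
Step 6: x=[5.3694 11.1307] v=[-0.9064 1.9064]
Step 7: x=[5.1904 11.5597] v=[-0.7161 1.7161]
Step 8: x=[5.0970 11.9032] v=[-0.3738 1.3738]
Max displacement = 1.9032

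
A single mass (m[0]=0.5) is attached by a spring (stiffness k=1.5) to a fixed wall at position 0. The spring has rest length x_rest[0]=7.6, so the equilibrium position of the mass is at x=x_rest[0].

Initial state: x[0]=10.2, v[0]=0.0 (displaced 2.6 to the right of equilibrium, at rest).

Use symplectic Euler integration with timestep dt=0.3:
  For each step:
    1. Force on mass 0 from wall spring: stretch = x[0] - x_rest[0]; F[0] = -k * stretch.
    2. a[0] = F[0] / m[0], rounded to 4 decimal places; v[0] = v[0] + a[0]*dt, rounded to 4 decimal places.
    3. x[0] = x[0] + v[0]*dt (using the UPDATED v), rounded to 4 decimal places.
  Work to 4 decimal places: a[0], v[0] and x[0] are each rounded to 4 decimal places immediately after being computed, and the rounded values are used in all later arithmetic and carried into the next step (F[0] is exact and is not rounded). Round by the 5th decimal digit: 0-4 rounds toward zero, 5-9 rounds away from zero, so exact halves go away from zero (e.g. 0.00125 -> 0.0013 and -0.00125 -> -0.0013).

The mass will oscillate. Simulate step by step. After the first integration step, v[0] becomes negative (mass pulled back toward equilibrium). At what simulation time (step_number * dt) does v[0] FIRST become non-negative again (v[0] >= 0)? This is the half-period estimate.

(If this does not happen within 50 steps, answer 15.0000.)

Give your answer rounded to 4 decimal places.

Answer: 1.8000

Derivation:
Step 0: x=[10.2000] v=[0.0000]
Step 1: x=[9.4980] v=[-2.3400]
Step 2: x=[8.2835] v=[-4.0482]
Step 3: x=[6.8845] v=[-4.6634]
Step 4: x=[5.6787] v=[-4.0195]
Step 5: x=[4.9916] v=[-2.2903]
Step 6: x=[5.0088] v=[0.0573]
First v>=0 after going negative at step 6, time=1.8000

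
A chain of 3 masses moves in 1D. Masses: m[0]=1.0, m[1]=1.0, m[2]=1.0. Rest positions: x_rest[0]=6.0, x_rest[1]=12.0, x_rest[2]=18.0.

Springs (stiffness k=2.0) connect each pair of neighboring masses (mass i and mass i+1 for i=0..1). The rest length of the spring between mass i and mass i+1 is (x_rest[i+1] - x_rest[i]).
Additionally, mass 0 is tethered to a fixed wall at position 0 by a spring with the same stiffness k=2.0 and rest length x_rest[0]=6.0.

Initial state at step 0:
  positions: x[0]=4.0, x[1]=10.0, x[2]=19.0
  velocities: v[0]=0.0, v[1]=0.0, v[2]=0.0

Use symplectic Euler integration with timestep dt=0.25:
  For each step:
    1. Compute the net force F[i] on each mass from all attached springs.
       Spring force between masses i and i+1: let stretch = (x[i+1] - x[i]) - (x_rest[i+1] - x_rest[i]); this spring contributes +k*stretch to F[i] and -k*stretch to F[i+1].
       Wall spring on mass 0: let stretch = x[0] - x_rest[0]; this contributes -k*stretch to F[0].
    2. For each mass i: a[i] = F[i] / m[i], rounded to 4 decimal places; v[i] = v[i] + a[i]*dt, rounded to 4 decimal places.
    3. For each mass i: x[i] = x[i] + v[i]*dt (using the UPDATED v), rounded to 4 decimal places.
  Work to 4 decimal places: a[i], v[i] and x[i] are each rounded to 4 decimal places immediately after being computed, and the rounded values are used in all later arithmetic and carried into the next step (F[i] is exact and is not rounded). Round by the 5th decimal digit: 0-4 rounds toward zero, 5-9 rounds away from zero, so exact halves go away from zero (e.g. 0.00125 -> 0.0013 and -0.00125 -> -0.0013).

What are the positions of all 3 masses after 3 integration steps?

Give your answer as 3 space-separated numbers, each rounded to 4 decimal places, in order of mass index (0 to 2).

Step 0: x=[4.0000 10.0000 19.0000] v=[0.0000 0.0000 0.0000]
Step 1: x=[4.2500 10.3750 18.6250] v=[1.0000 1.5000 -1.5000]
Step 2: x=[4.7344 11.0156 17.9688] v=[1.9375 2.5625 -2.6250]
Step 3: x=[5.4121 11.7402 17.1934] v=[2.7109 2.8985 -3.1016]

Answer: 5.4121 11.7402 17.1934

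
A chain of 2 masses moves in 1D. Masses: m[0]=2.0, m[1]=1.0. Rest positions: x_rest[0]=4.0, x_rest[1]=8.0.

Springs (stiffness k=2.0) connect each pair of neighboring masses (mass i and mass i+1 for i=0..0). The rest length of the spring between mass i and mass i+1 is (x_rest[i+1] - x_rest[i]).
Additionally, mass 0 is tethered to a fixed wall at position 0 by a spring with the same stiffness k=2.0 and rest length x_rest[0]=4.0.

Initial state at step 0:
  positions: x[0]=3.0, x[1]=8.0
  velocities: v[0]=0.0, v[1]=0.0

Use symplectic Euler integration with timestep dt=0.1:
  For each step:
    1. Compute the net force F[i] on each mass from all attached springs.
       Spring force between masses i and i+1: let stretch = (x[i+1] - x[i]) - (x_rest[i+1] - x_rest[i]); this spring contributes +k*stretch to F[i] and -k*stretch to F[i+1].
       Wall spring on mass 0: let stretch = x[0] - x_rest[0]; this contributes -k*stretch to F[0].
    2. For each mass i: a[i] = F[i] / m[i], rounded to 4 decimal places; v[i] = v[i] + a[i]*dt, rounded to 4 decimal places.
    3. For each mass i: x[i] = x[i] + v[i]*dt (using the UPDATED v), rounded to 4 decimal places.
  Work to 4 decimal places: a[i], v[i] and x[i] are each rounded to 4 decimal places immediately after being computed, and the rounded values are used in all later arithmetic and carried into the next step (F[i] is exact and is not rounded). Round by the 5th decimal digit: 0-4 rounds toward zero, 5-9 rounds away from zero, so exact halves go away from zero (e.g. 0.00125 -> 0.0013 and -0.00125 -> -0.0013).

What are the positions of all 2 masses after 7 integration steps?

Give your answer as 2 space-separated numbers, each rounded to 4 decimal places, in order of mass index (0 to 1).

Step 0: x=[3.0000 8.0000] v=[0.0000 0.0000]
Step 1: x=[3.0200 7.9800] v=[0.2000 -0.2000]
Step 2: x=[3.0594 7.9408] v=[0.3940 -0.3920]
Step 3: x=[3.1170 7.8840] v=[0.5762 -0.5683]
Step 4: x=[3.1911 7.8118] v=[0.7412 -0.7217]
Step 5: x=[3.2795 7.7272] v=[0.8842 -0.8458]
Step 6: x=[3.3796 7.6337] v=[1.0010 -0.9353]
Step 7: x=[3.4885 7.5351] v=[1.0885 -0.9861]

Answer: 3.4885 7.5351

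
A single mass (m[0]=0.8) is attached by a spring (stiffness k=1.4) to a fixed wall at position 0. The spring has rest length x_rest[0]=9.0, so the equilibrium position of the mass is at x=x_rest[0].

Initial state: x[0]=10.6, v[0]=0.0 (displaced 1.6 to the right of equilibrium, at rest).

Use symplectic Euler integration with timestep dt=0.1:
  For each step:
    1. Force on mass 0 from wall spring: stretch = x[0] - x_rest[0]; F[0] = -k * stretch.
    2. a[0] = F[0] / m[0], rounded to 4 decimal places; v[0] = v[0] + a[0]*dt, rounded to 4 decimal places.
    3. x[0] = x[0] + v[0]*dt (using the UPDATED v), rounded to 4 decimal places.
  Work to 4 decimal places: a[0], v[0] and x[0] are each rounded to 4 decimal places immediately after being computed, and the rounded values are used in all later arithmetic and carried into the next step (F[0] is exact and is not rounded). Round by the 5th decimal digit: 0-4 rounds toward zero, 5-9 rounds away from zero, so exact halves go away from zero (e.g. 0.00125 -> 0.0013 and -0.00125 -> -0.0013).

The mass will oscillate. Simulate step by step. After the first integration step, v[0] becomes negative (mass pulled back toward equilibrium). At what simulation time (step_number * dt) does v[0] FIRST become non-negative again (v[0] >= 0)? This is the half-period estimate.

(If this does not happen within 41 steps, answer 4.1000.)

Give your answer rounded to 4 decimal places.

Step 0: x=[10.6000] v=[0.0000]
Step 1: x=[10.5720] v=[-0.2800]
Step 2: x=[10.5165] v=[-0.5551]
Step 3: x=[10.4345] v=[-0.8205]
Step 4: x=[10.3274] v=[-1.0715]
Step 5: x=[10.1970] v=[-1.3038]
Step 6: x=[10.0457] v=[-1.5133]
Step 7: x=[9.8761] v=[-1.6963]
Step 8: x=[9.6911] v=[-1.8496]
Step 9: x=[9.4941] v=[-1.9705]
Step 10: x=[9.2884] v=[-2.0570]
Step 11: x=[9.0777] v=[-2.1075]
Step 12: x=[8.8656] v=[-2.1211]
Step 13: x=[8.6558] v=[-2.0976]
Step 14: x=[8.4521] v=[-2.0374]
Step 15: x=[8.2580] v=[-1.9415]
Step 16: x=[8.0768] v=[-1.8117]
Step 17: x=[7.9118] v=[-1.6501]
Step 18: x=[7.7658] v=[-1.4597]
Step 19: x=[7.6414] v=[-1.2437]
Step 20: x=[7.5408] v=[-1.0059]
Step 21: x=[7.4658] v=[-0.7505]
Step 22: x=[7.4176] v=[-0.4820]
Step 23: x=[7.3971] v=[-0.2051]
Step 24: x=[7.4046] v=[0.0754]
First v>=0 after going negative at step 24, time=2.4000

Answer: 2.4000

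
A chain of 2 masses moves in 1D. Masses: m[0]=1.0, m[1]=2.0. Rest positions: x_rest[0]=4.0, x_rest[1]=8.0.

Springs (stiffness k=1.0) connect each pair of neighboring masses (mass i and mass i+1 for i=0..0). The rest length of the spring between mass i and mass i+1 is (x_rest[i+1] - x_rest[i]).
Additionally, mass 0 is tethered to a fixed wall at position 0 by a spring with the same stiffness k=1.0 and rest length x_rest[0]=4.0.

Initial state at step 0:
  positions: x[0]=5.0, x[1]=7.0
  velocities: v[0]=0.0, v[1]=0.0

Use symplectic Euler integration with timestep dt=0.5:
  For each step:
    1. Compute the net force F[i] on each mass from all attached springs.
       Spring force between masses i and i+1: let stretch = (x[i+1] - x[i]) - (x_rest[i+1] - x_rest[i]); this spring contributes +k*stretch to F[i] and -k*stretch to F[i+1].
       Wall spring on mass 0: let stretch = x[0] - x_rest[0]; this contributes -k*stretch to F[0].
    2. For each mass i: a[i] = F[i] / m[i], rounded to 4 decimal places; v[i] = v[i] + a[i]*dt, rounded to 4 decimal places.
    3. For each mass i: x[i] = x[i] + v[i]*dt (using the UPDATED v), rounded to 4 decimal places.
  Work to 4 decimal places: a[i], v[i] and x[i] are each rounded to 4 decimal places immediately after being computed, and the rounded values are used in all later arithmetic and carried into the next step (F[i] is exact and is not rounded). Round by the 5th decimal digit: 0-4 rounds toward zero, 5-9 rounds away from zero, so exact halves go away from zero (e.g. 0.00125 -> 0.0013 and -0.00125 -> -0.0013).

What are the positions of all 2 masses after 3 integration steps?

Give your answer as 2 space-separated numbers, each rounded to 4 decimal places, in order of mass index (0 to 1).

Answer: 2.4375 7.9453

Derivation:
Step 0: x=[5.0000 7.0000] v=[0.0000 0.0000]
Step 1: x=[4.2500 7.2500] v=[-1.5000 0.5000]
Step 2: x=[3.1875 7.6250] v=[-2.1250 0.7500]
Step 3: x=[2.4375 7.9453] v=[-1.5000 0.6406]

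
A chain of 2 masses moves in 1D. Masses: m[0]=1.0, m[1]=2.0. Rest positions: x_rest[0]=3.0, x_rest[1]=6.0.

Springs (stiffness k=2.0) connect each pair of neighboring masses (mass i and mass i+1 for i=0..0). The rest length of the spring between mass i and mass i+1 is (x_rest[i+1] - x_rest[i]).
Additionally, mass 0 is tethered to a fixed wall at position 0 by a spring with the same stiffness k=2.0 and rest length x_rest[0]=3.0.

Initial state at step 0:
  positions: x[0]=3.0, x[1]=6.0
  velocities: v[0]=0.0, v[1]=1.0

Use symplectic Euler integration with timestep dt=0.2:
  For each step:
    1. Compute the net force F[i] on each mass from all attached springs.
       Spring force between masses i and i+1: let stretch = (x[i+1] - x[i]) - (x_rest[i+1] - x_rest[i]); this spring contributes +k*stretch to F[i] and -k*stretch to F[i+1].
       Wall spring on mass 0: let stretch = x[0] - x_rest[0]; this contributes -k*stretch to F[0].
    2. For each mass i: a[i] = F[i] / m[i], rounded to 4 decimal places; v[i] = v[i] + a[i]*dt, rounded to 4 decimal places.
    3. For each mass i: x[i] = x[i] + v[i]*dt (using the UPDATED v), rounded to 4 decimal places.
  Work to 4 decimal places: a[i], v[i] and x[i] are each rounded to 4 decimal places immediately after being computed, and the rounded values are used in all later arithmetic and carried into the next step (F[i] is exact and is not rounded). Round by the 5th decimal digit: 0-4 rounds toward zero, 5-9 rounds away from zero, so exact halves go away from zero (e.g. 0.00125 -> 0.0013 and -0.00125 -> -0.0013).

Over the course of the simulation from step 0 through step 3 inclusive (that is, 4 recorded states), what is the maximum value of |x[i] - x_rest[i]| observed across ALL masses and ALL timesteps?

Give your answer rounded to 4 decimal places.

Answer: 0.5690

Derivation:
Step 0: x=[3.0000 6.0000] v=[0.0000 1.0000]
Step 1: x=[3.0000 6.2000] v=[0.0000 1.0000]
Step 2: x=[3.0160 6.3920] v=[0.0800 0.9600]
Step 3: x=[3.0608 6.5690] v=[0.2240 0.8848]
Max displacement = 0.5690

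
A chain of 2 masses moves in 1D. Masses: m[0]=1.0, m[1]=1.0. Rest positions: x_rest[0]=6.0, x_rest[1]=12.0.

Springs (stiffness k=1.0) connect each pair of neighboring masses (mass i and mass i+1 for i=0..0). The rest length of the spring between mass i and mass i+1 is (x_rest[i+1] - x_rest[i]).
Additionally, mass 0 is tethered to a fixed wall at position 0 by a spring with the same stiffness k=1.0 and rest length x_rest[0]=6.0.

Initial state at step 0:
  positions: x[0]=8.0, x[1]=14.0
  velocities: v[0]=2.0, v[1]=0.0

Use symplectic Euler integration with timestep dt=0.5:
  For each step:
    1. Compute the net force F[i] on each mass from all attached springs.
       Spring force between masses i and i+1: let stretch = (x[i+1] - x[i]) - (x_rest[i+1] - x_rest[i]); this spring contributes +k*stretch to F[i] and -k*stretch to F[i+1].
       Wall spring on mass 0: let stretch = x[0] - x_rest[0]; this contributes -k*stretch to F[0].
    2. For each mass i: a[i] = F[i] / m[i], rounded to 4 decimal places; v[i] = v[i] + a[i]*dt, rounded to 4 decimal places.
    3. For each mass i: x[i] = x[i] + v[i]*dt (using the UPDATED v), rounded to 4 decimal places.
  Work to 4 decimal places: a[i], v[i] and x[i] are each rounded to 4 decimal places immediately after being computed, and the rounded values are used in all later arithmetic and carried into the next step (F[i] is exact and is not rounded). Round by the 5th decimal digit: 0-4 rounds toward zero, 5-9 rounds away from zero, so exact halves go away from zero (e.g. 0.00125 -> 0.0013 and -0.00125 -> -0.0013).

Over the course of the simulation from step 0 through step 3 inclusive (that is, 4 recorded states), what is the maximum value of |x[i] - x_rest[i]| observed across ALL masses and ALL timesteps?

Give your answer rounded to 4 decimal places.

Step 0: x=[8.0000 14.0000] v=[2.0000 0.0000]
Step 1: x=[8.5000 14.0000] v=[1.0000 0.0000]
Step 2: x=[8.2500 14.1250] v=[-0.5000 0.2500]
Step 3: x=[7.4063 14.2813] v=[-1.6875 0.3125]
Max displacement = 2.5000

Answer: 2.5000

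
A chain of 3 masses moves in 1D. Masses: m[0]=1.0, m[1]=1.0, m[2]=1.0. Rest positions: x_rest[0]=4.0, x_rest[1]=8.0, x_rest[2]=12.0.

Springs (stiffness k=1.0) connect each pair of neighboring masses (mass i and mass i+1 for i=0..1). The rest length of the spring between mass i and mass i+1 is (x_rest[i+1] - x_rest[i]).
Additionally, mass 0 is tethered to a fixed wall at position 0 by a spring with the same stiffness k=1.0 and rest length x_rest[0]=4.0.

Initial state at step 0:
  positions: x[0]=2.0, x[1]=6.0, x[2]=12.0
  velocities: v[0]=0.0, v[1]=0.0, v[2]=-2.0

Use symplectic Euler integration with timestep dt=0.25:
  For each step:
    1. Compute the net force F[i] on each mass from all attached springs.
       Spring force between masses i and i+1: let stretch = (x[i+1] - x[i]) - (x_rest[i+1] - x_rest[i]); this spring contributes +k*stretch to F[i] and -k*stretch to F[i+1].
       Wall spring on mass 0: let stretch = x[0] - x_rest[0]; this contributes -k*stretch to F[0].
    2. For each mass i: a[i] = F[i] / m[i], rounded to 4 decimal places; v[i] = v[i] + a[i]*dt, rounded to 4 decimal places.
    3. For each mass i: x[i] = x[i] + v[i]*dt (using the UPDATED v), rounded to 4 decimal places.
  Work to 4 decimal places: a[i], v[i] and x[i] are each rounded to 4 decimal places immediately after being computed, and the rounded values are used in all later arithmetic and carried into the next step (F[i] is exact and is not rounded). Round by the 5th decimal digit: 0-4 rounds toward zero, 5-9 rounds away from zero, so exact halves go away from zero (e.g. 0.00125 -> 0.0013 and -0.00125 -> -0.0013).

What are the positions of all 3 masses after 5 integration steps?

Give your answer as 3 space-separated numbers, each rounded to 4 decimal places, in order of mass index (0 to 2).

Answer: 3.5667 6.8823 8.6674

Derivation:
Step 0: x=[2.0000 6.0000 12.0000] v=[0.0000 0.0000 -2.0000]
Step 1: x=[2.1250 6.1250 11.3750] v=[0.5000 0.5000 -2.5000]
Step 2: x=[2.3672 6.3281 10.6719] v=[0.9688 0.8125 -2.8125]
Step 3: x=[2.7090 6.5552 9.9473] v=[1.3672 0.9082 -2.8985]
Step 4: x=[3.1219 6.7539 9.2607] v=[1.6515 0.7947 -2.7465]
Step 5: x=[3.5667 6.8823 8.6674] v=[1.7790 0.5134 -2.3732]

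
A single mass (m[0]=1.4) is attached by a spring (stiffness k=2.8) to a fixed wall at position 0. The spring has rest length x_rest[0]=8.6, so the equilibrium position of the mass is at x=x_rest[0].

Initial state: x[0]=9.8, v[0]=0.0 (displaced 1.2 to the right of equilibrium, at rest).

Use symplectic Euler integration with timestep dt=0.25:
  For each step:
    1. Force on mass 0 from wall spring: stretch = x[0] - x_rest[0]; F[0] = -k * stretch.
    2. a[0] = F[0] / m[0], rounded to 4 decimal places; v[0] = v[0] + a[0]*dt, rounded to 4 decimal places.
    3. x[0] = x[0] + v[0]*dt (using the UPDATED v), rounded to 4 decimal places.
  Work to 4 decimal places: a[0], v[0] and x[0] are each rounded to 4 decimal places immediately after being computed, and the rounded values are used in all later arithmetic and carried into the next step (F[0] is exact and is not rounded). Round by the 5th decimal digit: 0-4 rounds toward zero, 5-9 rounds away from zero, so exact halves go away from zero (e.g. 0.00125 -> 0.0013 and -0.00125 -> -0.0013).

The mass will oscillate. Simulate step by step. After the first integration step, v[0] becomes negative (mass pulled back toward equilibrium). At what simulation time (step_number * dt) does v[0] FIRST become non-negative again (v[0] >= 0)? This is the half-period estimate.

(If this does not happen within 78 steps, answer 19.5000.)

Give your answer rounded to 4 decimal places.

Step 0: x=[9.8000] v=[0.0000]
Step 1: x=[9.6500] v=[-0.6000]
Step 2: x=[9.3688] v=[-1.1250]
Step 3: x=[8.9915] v=[-1.5094]
Step 4: x=[8.5652] v=[-1.7052]
Step 5: x=[8.1433] v=[-1.6878]
Step 6: x=[7.7784] v=[-1.4595]
Step 7: x=[7.5162] v=[-1.0487]
Step 8: x=[7.3895] v=[-0.5068]
Step 9: x=[7.4141] v=[0.0985]
First v>=0 after going negative at step 9, time=2.2500

Answer: 2.2500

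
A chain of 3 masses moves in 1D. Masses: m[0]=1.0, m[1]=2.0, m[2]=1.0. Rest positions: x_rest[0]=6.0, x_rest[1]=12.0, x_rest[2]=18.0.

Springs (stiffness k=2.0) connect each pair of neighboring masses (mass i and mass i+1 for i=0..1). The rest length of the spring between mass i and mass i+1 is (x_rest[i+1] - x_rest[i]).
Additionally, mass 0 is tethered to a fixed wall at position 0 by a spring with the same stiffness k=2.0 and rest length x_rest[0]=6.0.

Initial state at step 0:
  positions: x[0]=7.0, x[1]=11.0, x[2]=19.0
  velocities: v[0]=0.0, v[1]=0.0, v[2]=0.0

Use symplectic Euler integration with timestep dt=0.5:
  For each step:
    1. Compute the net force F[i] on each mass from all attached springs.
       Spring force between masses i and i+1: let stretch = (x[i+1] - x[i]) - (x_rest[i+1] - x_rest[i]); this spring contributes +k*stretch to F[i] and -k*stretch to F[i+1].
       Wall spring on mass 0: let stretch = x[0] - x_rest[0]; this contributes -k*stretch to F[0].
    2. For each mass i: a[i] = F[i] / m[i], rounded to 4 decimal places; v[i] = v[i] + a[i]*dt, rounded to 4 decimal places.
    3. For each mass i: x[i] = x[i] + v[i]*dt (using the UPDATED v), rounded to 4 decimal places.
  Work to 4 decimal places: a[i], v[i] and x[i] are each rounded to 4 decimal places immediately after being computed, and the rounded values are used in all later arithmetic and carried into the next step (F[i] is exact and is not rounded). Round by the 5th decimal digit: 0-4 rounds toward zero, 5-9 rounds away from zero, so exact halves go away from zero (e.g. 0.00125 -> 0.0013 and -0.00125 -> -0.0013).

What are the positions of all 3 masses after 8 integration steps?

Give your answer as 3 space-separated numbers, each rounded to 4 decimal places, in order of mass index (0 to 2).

Step 0: x=[7.0000 11.0000 19.0000] v=[0.0000 0.0000 0.0000]
Step 1: x=[5.5000 12.0000 18.0000] v=[-3.0000 2.0000 -2.0000]
Step 2: x=[4.5000 12.8750 17.0000] v=[-2.0000 1.7500 -2.0000]
Step 3: x=[5.4375 12.6875 16.9375] v=[1.8750 -0.3750 -0.1250]
Step 4: x=[7.2813 11.7500 17.7500] v=[3.6875 -1.8750 1.6250]
Step 5: x=[7.7188 11.1953 18.5625] v=[0.8749 -1.1094 1.6250]
Step 6: x=[6.0351 11.6133 18.6914] v=[-3.3674 0.8360 0.2578]
Step 7: x=[4.1230 12.4063 18.2813] v=[-3.8243 1.5860 -0.8203]
Step 8: x=[4.2910 12.5973 17.9337] v=[0.3360 0.3819 -0.6953]

Answer: 4.2910 12.5973 17.9337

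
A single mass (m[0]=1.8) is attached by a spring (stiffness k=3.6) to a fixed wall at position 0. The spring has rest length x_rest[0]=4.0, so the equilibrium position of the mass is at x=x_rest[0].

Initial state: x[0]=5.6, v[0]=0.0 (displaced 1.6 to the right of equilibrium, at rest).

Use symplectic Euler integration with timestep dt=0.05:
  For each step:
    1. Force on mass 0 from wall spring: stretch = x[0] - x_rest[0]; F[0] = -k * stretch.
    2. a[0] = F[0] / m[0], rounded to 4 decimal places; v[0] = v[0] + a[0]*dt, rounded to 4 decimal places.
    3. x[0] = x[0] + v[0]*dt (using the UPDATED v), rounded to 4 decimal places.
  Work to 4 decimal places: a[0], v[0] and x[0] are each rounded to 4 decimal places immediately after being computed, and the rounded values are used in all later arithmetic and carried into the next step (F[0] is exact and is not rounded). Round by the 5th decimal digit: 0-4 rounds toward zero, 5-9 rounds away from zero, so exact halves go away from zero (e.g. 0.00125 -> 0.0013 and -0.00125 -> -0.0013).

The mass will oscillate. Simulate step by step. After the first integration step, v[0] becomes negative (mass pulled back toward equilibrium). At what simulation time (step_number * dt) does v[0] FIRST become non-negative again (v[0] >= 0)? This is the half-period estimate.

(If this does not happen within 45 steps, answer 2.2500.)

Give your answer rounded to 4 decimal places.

Answer: 2.2500

Derivation:
Step 0: x=[5.6000] v=[0.0000]
Step 1: x=[5.5920] v=[-0.1600]
Step 2: x=[5.5760] v=[-0.3192]
Step 3: x=[5.5522] v=[-0.4768]
Step 4: x=[5.5206] v=[-0.6320]
Step 5: x=[5.4814] v=[-0.7841]
Step 6: x=[5.4348] v=[-0.9322]
Step 7: x=[5.3810] v=[-1.0757]
Step 8: x=[5.3203] v=[-1.2138]
Step 9: x=[5.2530] v=[-1.3458]
Step 10: x=[5.1794] v=[-1.4711]
Step 11: x=[5.1000] v=[-1.5890]
Step 12: x=[5.0151] v=[-1.6990]
Step 13: x=[4.9251] v=[-1.8005]
Step 14: x=[4.8305] v=[-1.8930]
Step 15: x=[4.7317] v=[-1.9761]
Step 16: x=[4.6292] v=[-2.0493]
Step 17: x=[4.5236] v=[-2.1122]
Step 18: x=[4.4154] v=[-2.1646]
Step 19: x=[4.3051] v=[-2.2061]
Step 20: x=[4.1933] v=[-2.2366]
Step 21: x=[4.0805] v=[-2.2559]
Step 22: x=[3.9673] v=[-2.2640]
Step 23: x=[3.8543] v=[-2.2607]
Step 24: x=[3.7420] v=[-2.2461]
Step 25: x=[3.6310] v=[-2.2203]
Step 26: x=[3.5218] v=[-2.1834]
Step 27: x=[3.4150] v=[-2.1356]
Step 28: x=[3.3111] v=[-2.0771]
Step 29: x=[3.2107] v=[-2.0082]
Step 30: x=[3.1142] v=[-1.9293]
Step 31: x=[3.0222] v=[-1.8407]
Step 32: x=[2.9351] v=[-1.7429]
Step 33: x=[2.8533] v=[-1.6364]
Step 34: x=[2.7772] v=[-1.5217]
Step 35: x=[2.7072] v=[-1.3994]
Step 36: x=[2.6437] v=[-1.2701]
Step 37: x=[2.5870] v=[-1.1345]
Step 38: x=[2.5373] v=[-0.9932]
Step 39: x=[2.4950] v=[-0.8469]
Step 40: x=[2.4602] v=[-0.6964]
Step 41: x=[2.4331] v=[-0.5424]
Step 42: x=[2.4138] v=[-0.3857]
Step 43: x=[2.4024] v=[-0.2271]
Step 44: x=[2.3990] v=[-0.0673]
Step 45: x=[2.4036] v=[0.0928]
First v>=0 after going negative at step 45, time=2.2500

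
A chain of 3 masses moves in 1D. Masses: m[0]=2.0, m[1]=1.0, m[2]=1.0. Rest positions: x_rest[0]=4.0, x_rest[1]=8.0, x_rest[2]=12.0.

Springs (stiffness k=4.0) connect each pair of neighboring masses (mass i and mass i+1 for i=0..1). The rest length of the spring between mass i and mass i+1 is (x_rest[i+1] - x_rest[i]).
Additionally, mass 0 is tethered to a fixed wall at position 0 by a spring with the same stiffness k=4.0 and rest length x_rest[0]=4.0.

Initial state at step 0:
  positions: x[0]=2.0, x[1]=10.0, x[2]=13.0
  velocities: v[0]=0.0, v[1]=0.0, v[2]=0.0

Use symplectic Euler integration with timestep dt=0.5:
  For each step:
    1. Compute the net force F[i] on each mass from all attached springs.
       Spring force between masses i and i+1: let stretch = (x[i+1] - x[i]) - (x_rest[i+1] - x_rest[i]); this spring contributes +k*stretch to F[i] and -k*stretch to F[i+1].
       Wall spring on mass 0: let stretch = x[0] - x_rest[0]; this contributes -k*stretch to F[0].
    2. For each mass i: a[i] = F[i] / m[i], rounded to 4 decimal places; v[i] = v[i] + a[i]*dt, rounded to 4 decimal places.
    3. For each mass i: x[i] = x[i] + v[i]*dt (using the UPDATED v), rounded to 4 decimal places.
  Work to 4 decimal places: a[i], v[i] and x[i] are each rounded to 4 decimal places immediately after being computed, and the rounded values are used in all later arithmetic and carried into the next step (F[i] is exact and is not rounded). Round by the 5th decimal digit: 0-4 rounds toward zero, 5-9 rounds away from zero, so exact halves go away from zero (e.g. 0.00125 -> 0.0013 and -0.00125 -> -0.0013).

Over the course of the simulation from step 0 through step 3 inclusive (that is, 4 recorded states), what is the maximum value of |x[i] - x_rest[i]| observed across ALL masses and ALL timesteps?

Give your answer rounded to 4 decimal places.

Answer: 3.0000

Derivation:
Step 0: x=[2.0000 10.0000 13.0000] v=[0.0000 0.0000 0.0000]
Step 1: x=[5.0000 5.0000 14.0000] v=[6.0000 -10.0000 2.0000]
Step 2: x=[5.5000 9.0000 10.0000] v=[1.0000 8.0000 -8.0000]
Step 3: x=[5.0000 10.5000 9.0000] v=[-1.0000 3.0000 -2.0000]
Max displacement = 3.0000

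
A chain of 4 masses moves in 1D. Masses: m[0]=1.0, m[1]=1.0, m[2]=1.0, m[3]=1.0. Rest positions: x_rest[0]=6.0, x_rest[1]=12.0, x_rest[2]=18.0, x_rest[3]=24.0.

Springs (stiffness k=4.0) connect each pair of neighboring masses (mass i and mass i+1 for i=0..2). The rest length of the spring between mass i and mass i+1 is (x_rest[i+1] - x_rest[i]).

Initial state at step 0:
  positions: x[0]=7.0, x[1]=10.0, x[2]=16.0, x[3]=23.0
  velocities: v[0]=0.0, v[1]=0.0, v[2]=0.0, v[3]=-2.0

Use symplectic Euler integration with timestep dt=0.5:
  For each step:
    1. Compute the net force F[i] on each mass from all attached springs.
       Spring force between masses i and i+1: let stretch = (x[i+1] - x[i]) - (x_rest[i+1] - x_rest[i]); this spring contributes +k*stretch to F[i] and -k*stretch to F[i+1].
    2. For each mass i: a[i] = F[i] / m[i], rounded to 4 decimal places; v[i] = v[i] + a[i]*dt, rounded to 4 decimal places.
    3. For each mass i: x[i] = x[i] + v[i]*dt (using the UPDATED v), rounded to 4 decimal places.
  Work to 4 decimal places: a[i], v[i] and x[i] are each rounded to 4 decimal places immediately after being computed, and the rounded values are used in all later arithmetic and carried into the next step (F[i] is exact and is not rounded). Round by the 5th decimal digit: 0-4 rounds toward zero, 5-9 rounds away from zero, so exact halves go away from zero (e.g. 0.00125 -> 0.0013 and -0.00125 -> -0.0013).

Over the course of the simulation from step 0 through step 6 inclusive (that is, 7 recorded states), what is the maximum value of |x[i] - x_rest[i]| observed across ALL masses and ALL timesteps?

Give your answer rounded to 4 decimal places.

Answer: 4.0000

Derivation:
Step 0: x=[7.0000 10.0000 16.0000 23.0000] v=[0.0000 0.0000 0.0000 -2.0000]
Step 1: x=[4.0000 13.0000 17.0000 21.0000] v=[-6.0000 6.0000 2.0000 -4.0000]
Step 2: x=[4.0000 11.0000 18.0000 21.0000] v=[0.0000 -4.0000 2.0000 0.0000]
Step 3: x=[5.0000 9.0000 15.0000 24.0000] v=[2.0000 -4.0000 -6.0000 6.0000]
Step 4: x=[4.0000 9.0000 15.0000 24.0000] v=[-2.0000 0.0000 0.0000 0.0000]
Step 5: x=[2.0000 10.0000 18.0000 21.0000] v=[-4.0000 2.0000 6.0000 -6.0000]
Step 6: x=[2.0000 11.0000 16.0000 21.0000] v=[0.0000 2.0000 -4.0000 0.0000]
Max displacement = 4.0000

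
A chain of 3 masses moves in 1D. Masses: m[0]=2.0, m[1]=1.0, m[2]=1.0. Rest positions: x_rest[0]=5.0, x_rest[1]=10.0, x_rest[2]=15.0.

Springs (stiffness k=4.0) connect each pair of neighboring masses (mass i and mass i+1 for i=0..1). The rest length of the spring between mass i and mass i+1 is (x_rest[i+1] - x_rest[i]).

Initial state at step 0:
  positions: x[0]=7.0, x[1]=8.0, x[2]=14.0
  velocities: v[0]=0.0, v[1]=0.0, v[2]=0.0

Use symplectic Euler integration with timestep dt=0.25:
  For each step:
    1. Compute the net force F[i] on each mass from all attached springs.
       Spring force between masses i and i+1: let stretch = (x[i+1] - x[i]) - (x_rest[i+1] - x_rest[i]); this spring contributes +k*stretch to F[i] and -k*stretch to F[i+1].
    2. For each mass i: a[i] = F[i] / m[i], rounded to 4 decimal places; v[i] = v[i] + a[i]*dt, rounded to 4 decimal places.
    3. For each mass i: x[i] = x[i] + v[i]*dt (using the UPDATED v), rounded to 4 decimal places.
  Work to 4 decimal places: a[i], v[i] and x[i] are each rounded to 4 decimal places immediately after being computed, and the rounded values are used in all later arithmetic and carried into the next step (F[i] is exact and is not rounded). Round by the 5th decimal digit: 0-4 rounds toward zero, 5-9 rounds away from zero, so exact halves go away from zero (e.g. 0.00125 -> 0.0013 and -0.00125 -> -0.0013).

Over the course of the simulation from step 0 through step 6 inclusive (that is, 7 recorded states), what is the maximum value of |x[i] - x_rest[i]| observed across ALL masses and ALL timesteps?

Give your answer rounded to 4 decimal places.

Answer: 3.1057

Derivation:
Step 0: x=[7.0000 8.0000 14.0000] v=[0.0000 0.0000 0.0000]
Step 1: x=[6.5000 9.2500 13.7500] v=[-2.0000 5.0000 -1.0000]
Step 2: x=[5.7188 10.9375 13.6250] v=[-3.1250 6.7500 -0.5000]
Step 3: x=[4.9649 11.9922 14.0781] v=[-3.0157 4.2188 1.8125]
Step 4: x=[4.4644 11.8116 15.2598] v=[-2.0021 -0.7226 4.7266]
Step 5: x=[4.2573 10.6562 16.8294] v=[-0.8285 -4.6216 6.2784]
Step 6: x=[4.2250 9.4444 18.1057] v=[-0.1291 -4.8473 5.1052]
Max displacement = 3.1057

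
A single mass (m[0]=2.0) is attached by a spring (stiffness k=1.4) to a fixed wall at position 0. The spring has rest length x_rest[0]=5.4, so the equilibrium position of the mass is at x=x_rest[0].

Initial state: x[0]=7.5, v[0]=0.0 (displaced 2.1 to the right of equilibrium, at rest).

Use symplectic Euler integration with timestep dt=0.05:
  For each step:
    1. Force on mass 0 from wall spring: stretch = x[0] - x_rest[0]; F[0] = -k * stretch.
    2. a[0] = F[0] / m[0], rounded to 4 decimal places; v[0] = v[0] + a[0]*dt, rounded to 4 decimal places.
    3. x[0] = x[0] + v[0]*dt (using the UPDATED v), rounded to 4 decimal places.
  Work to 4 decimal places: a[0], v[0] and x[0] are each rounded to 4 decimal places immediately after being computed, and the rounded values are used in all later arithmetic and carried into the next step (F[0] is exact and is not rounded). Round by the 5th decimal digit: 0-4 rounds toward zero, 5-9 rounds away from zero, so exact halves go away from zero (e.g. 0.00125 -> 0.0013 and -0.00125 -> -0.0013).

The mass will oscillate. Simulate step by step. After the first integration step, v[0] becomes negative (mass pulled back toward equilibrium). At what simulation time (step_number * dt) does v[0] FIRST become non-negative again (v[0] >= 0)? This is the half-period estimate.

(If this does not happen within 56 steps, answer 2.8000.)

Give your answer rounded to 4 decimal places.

Step 0: x=[7.5000] v=[0.0000]
Step 1: x=[7.4963] v=[-0.0735]
Step 2: x=[7.4890] v=[-0.1469]
Step 3: x=[7.4780] v=[-0.2200]
Step 4: x=[7.4634] v=[-0.2927]
Step 5: x=[7.4452] v=[-0.3649]
Step 6: x=[7.4234] v=[-0.4365]
Step 7: x=[7.3980] v=[-0.5073]
Step 8: x=[7.3691] v=[-0.5772]
Step 9: x=[7.3368] v=[-0.6461]
Step 10: x=[7.3011] v=[-0.7139]
Step 11: x=[7.2621] v=[-0.7804]
Step 12: x=[7.2198] v=[-0.8456]
Step 13: x=[7.1743] v=[-0.9093]
Step 14: x=[7.1257] v=[-0.9714]
Step 15: x=[7.0741] v=[-1.0318]
Step 16: x=[7.0196] v=[-1.0904]
Step 17: x=[6.9622] v=[-1.1471]
Step 18: x=[6.9021] v=[-1.2018]
Step 19: x=[6.8394] v=[-1.2544]
Step 20: x=[6.7742] v=[-1.3048]
Step 21: x=[6.7066] v=[-1.3529]
Step 22: x=[6.6367] v=[-1.3986]
Step 23: x=[6.5646] v=[-1.4419]
Step 24: x=[6.4905] v=[-1.4827]
Step 25: x=[6.4145] v=[-1.5209]
Step 26: x=[6.3367] v=[-1.5564]
Step 27: x=[6.2572] v=[-1.5892]
Step 28: x=[6.1762] v=[-1.6192]
Step 29: x=[6.0939] v=[-1.6464]
Step 30: x=[6.0104] v=[-1.6707]
Step 31: x=[5.9258] v=[-1.6921]
Step 32: x=[5.8403] v=[-1.7105]
Step 33: x=[5.7540] v=[-1.7259]
Step 34: x=[5.6671] v=[-1.7383]
Step 35: x=[5.5797] v=[-1.7477]
Step 36: x=[5.4920] v=[-1.7540]
Step 37: x=[5.4041] v=[-1.7572]
Step 38: x=[5.3162] v=[-1.7573]
Step 39: x=[5.2285] v=[-1.7544]
Step 40: x=[5.1411] v=[-1.7484]
Step 41: x=[5.0541] v=[-1.7393]
Step 42: x=[4.9677] v=[-1.7272]
Step 43: x=[4.8821] v=[-1.7121]
Step 44: x=[4.7974] v=[-1.6940]
Step 45: x=[4.7138] v=[-1.6729]
Step 46: x=[4.6314] v=[-1.6489]
Step 47: x=[4.5503] v=[-1.6220]
Step 48: x=[4.4707] v=[-1.5923]
Step 49: x=[4.3927] v=[-1.5598]
Step 50: x=[4.3165] v=[-1.5245]
Step 51: x=[4.2422] v=[-1.4866]
Step 52: x=[4.1699] v=[-1.4461]
Step 53: x=[4.0998] v=[-1.4030]
Step 54: x=[4.0319] v=[-1.3575]
Step 55: x=[3.9664] v=[-1.3096]
Step 56: x=[3.9034] v=[-1.2594]
v[0] did not become non-negative within 56 steps; using fallback time=2.8000

Answer: 2.8000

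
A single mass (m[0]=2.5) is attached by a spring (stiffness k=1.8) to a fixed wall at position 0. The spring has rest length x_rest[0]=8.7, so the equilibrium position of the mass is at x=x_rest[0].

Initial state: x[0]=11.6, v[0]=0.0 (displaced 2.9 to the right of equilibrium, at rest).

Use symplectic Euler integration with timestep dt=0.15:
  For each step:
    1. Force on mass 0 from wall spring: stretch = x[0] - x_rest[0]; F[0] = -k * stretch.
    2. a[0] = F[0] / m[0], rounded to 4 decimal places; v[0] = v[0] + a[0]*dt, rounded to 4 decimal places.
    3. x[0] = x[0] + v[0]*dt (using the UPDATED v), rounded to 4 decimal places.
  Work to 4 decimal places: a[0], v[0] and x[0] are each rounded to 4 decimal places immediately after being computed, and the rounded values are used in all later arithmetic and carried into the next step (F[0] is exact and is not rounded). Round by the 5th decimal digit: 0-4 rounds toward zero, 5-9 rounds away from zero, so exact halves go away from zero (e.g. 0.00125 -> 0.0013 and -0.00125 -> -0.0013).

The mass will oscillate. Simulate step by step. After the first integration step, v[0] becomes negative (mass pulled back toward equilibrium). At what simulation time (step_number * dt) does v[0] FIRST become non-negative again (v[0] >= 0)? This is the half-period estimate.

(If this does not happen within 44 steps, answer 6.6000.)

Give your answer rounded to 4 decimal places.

Step 0: x=[11.6000] v=[0.0000]
Step 1: x=[11.5530] v=[-0.3132]
Step 2: x=[11.4598] v=[-0.6213]
Step 3: x=[11.3219] v=[-0.9194]
Step 4: x=[11.1415] v=[-1.2026]
Step 5: x=[10.9216] v=[-1.4663]
Step 6: x=[10.6657] v=[-1.7062]
Step 7: x=[10.3779] v=[-1.9185]
Step 8: x=[10.0629] v=[-2.0997]
Step 9: x=[9.7259] v=[-2.2469]
Step 10: x=[9.3722] v=[-2.3577]
Step 11: x=[9.0077] v=[-2.4303]
Step 12: x=[8.6382] v=[-2.4635]
Step 13: x=[8.2697] v=[-2.4568]
Step 14: x=[7.9082] v=[-2.4103]
Step 15: x=[7.5595] v=[-2.3248]
Step 16: x=[7.2293] v=[-2.2016]
Step 17: x=[6.9229] v=[-2.0428]
Step 18: x=[6.6453] v=[-1.8509]
Step 19: x=[6.4010] v=[-1.6290]
Step 20: x=[6.1939] v=[-1.3807]
Step 21: x=[6.0274] v=[-1.1100]
Step 22: x=[5.9042] v=[-0.8214]
Step 23: x=[5.8263] v=[-0.5195]
Step 24: x=[5.7949] v=[-0.2091]
Step 25: x=[5.8106] v=[0.1047]
First v>=0 after going negative at step 25, time=3.7500

Answer: 3.7500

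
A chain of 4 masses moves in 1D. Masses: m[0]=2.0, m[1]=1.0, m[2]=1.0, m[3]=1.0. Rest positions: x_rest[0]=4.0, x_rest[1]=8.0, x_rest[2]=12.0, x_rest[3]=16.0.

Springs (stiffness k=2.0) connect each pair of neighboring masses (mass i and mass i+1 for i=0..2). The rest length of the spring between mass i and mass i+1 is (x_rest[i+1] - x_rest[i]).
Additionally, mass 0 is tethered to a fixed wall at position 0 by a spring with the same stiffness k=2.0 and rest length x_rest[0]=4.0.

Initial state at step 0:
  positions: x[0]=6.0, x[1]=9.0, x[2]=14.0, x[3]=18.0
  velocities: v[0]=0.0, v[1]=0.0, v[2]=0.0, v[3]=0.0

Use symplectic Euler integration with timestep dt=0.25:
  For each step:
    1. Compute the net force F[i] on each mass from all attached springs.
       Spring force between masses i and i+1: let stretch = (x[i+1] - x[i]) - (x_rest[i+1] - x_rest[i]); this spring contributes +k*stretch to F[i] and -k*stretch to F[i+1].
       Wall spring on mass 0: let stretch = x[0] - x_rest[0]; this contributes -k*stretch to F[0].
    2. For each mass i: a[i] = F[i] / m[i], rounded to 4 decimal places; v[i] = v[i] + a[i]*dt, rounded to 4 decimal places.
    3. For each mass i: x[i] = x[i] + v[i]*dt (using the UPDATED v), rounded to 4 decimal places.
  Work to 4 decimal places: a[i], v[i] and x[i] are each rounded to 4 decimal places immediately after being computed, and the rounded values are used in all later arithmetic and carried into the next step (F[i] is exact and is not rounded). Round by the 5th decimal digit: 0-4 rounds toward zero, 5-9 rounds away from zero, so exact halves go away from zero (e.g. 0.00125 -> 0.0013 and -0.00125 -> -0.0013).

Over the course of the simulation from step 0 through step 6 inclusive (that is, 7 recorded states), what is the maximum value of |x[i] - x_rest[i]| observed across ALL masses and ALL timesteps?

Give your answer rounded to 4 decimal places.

Answer: 2.2286

Derivation:
Step 0: x=[6.0000 9.0000 14.0000 18.0000] v=[0.0000 0.0000 0.0000 0.0000]
Step 1: x=[5.8125 9.2500 13.8750 18.0000] v=[-0.7500 1.0000 -0.5000 0.0000]
Step 2: x=[5.4766 9.6485 13.6875 17.9844] v=[-1.3438 1.5938 -0.7500 -0.0625]
Step 3: x=[5.0591 10.0304 13.5322 17.9317] v=[-1.6700 1.5274 -0.6211 -0.2110]
Step 4: x=[4.6361 10.2286 13.4891 17.8290] v=[-1.6920 0.7927 -0.1723 -0.4108]
Step 5: x=[4.2729 10.1353 13.5810 17.6838] v=[-1.4529 -0.3733 0.3674 -0.5808]
Step 6: x=[4.0090 9.7399 13.7550 17.5258] v=[-1.0555 -1.5817 0.6960 -0.6322]
Max displacement = 2.2286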